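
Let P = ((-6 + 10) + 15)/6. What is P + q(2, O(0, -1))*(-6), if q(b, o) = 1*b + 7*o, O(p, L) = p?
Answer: -53/6 ≈ -8.8333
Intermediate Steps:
P = 19/6 (P = (4 + 15)*(1/6) = 19*(1/6) = 19/6 ≈ 3.1667)
q(b, o) = b + 7*o
P + q(2, O(0, -1))*(-6) = 19/6 + (2 + 7*0)*(-6) = 19/6 + (2 + 0)*(-6) = 19/6 + 2*(-6) = 19/6 - 12 = -53/6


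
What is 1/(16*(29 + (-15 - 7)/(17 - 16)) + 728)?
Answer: 1/840 ≈ 0.0011905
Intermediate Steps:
1/(16*(29 + (-15 - 7)/(17 - 16)) + 728) = 1/(16*(29 - 22/1) + 728) = 1/(16*(29 - 22*1) + 728) = 1/(16*(29 - 22) + 728) = 1/(16*7 + 728) = 1/(112 + 728) = 1/840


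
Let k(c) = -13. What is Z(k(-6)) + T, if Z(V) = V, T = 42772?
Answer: 42759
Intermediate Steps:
Z(k(-6)) + T = -13 + 42772 = 42759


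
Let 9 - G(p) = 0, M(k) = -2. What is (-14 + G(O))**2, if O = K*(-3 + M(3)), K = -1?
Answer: 25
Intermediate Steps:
O = 5 (O = -(-3 - 2) = -1*(-5) = 5)
G(p) = 9 (G(p) = 9 - 1*0 = 9 + 0 = 9)
(-14 + G(O))**2 = (-14 + 9)**2 = (-5)**2 = 25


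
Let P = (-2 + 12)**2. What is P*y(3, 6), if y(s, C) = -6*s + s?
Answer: -1500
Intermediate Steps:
y(s, C) = -5*s
P = 100 (P = 10**2 = 100)
P*y(3, 6) = 100*(-5*3) = 100*(-15) = -1500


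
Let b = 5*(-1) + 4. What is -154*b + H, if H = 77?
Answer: 231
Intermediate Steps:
b = -1 (b = -5 + 4 = -1)
-154*b + H = -154*(-1) + 77 = 154 + 77 = 231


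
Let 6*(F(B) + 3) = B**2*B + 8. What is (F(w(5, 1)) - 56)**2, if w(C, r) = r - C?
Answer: 42025/9 ≈ 4669.4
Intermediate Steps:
F(B) = -5/3 + B**3/6 (F(B) = -3 + (B**2*B + 8)/6 = -3 + (B**3 + 8)/6 = -3 + (8 + B**3)/6 = -3 + (4/3 + B**3/6) = -5/3 + B**3/6)
(F(w(5, 1)) - 56)**2 = ((-5/3 + (1 - 1*5)**3/6) - 56)**2 = ((-5/3 + (1 - 5)**3/6) - 56)**2 = ((-5/3 + (1/6)*(-4)**3) - 56)**2 = ((-5/3 + (1/6)*(-64)) - 56)**2 = ((-5/3 - 32/3) - 56)**2 = (-37/3 - 56)**2 = (-205/3)**2 = 42025/9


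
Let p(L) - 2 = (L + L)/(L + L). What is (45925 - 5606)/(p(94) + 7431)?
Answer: 40319/7434 ≈ 5.4236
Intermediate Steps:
p(L) = 3 (p(L) = 2 + (L + L)/(L + L) = 2 + (2*L)/((2*L)) = 2 + (2*L)*(1/(2*L)) = 2 + 1 = 3)
(45925 - 5606)/(p(94) + 7431) = (45925 - 5606)/(3 + 7431) = 40319/7434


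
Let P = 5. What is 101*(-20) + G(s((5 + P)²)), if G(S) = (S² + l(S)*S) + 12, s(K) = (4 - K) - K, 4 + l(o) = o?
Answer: 75608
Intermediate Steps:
l(o) = -4 + o
s(K) = 4 - 2*K
G(S) = 12 + S² + S*(-4 + S) (G(S) = (S² + (-4 + S)*S) + 12 = (S² + S*(-4 + S)) + 12 = 12 + S² + S*(-4 + S))
101*(-20) + G(s((5 + P)²)) = 101*(-20) + (12 + (4 - 2*(5 + 5)²)² + (4 - 2*(5 + 5)²)*(-4 + (4 - 2*(5 + 5)²))) = -2020 + (12 + (4 - 2*10²)² + (4 - 2*10²)*(-4 + (4 - 2*10²))) = -2020 + (12 + (4 - 2*100)² + (4 - 2*100)*(-4 + (4 - 2*100))) = -2020 + (12 + (4 - 200)² + (4 - 200)*(-4 + (4 - 200))) = -2020 + (12 + (-196)² - 196*(-4 - 196)) = -2020 + (12 + 38416 - 196*(-200)) = -2020 + (12 + 38416 + 39200) = -2020 + 77628 = 75608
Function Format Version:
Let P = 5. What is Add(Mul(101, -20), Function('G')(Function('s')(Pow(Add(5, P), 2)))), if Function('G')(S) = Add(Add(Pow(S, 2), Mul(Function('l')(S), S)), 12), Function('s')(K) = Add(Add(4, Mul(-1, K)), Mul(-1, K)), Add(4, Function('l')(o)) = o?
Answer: 75608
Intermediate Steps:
Function('l')(o) = Add(-4, o)
Function('s')(K) = Add(4, Mul(-2, K))
Function('G')(S) = Add(12, Pow(S, 2), Mul(S, Add(-4, S))) (Function('G')(S) = Add(Add(Pow(S, 2), Mul(Add(-4, S), S)), 12) = Add(Add(Pow(S, 2), Mul(S, Add(-4, S))), 12) = Add(12, Pow(S, 2), Mul(S, Add(-4, S))))
Add(Mul(101, -20), Function('G')(Function('s')(Pow(Add(5, P), 2)))) = Add(Mul(101, -20), Add(12, Pow(Add(4, Mul(-2, Pow(Add(5, 5), 2))), 2), Mul(Add(4, Mul(-2, Pow(Add(5, 5), 2))), Add(-4, Add(4, Mul(-2, Pow(Add(5, 5), 2))))))) = Add(-2020, Add(12, Pow(Add(4, Mul(-2, Pow(10, 2))), 2), Mul(Add(4, Mul(-2, Pow(10, 2))), Add(-4, Add(4, Mul(-2, Pow(10, 2))))))) = Add(-2020, Add(12, Pow(Add(4, Mul(-2, 100)), 2), Mul(Add(4, Mul(-2, 100)), Add(-4, Add(4, Mul(-2, 100)))))) = Add(-2020, Add(12, Pow(Add(4, -200), 2), Mul(Add(4, -200), Add(-4, Add(4, -200))))) = Add(-2020, Add(12, Pow(-196, 2), Mul(-196, Add(-4, -196)))) = Add(-2020, Add(12, 38416, Mul(-196, -200))) = Add(-2020, Add(12, 38416, 39200)) = Add(-2020, 77628) = 75608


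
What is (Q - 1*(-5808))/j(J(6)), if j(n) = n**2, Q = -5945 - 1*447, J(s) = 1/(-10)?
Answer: -58400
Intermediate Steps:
J(s) = -1/10
Q = -6392 (Q = -5945 - 447 = -6392)
(Q - 1*(-5808))/j(J(6)) = (-6392 - 1*(-5808))/((-1/10)**2) = (-6392 + 5808)/(1/100) = -584*100 = -58400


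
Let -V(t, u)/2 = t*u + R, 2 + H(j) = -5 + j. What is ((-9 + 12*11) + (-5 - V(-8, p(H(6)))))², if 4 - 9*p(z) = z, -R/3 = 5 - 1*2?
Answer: 672400/81 ≈ 8301.2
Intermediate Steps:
R = -9 (R = -3*(5 - 1*2) = -3*(5 - 2) = -3*3 = -9)
H(j) = -7 + j (H(j) = -2 + (-5 + j) = -7 + j)
p(z) = 4/9 - z/9
V(t, u) = 18 - 2*t*u (V(t, u) = -2*(t*u - 9) = -2*(-9 + t*u) = 18 - 2*t*u)
((-9 + 12*11) + (-5 - V(-8, p(H(6)))))² = ((-9 + 12*11) + (-5 - (18 - 2*(-8)*(4/9 - (-7 + 6)/9))))² = ((-9 + 132) + (-5 - (18 - 2*(-8)*(4/9 - ⅑*(-1)))))² = (123 + (-5 - (18 - 2*(-8)*(4/9 + ⅑))))² = (123 + (-5 - (18 - 2*(-8)*5/9)))² = (123 + (-5 - (18 + 80/9)))² = (123 + (-5 - 1*242/9))² = (123 + (-5 - 242/9))² = (123 - 287/9)² = (820/9)² = 672400/81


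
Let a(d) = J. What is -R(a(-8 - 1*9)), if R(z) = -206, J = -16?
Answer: 206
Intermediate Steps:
a(d) = -16
-R(a(-8 - 1*9)) = -1*(-206) = 206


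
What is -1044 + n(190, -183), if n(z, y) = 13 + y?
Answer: -1214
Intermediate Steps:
-1044 + n(190, -183) = -1044 + (13 - 183) = -1044 - 170 = -1214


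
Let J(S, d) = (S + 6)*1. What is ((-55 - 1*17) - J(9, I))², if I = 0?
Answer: 7569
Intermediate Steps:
J(S, d) = 6 + S (J(S, d) = (6 + S)*1 = 6 + S)
((-55 - 1*17) - J(9, I))² = ((-55 - 1*17) - (6 + 9))² = ((-55 - 17) - 1*15)² = (-72 - 15)² = (-87)² = 7569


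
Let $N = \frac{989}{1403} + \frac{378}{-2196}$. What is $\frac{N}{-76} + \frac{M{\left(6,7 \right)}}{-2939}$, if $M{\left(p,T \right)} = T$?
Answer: $- \frac{255939}{27250408} \approx -0.0093921$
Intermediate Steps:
$N = \frac{65}{122}$ ($N = 989 \cdot \frac{1}{1403} + 378 \left(- \frac{1}{2196}\right) = \frac{43}{61} - \frac{21}{122} = \frac{65}{122} \approx 0.53279$)
$\frac{N}{-76} + \frac{M{\left(6,7 \right)}}{-2939} = \frac{65}{122 \left(-76\right)} + \frac{7}{-2939} = \frac{65}{122} \left(- \frac{1}{76}\right) + 7 \left(- \frac{1}{2939}\right) = - \frac{65}{9272} - \frac{7}{2939} = - \frac{255939}{27250408}$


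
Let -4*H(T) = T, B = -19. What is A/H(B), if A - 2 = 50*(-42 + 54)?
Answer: 2408/19 ≈ 126.74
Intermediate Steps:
H(T) = -T/4
A = 602 (A = 2 + 50*(-42 + 54) = 2 + 50*12 = 2 + 600 = 602)
A/H(B) = 602/((-1/4*(-19))) = 602/(19/4) = 602*(4/19) = 2408/19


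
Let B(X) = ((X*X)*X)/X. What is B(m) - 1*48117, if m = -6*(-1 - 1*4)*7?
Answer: -4017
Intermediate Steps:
m = 210 (m = -6*(-1 - 4)*7 = -6*(-5)*7 = 30*7 = 210)
B(X) = X² (B(X) = (X²*X)/X = X³/X = X²)
B(m) - 1*48117 = 210² - 1*48117 = 44100 - 48117 = -4017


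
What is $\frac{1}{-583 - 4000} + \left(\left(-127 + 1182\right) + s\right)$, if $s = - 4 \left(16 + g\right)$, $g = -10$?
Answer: $\frac{4725072}{4583} \approx 1031.0$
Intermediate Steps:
$s = -24$ ($s = - 4 \left(16 - 10\right) = \left(-4\right) 6 = -24$)
$\frac{1}{-583 - 4000} + \left(\left(-127 + 1182\right) + s\right) = \frac{1}{-583 - 4000} + \left(\left(-127 + 1182\right) - 24\right) = \frac{1}{-4583} + \left(1055 - 24\right) = - \frac{1}{4583} + 1031 = \frac{4725072}{4583}$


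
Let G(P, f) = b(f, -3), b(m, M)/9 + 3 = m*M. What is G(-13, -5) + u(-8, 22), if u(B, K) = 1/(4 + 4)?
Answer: 865/8 ≈ 108.13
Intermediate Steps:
b(m, M) = -27 + 9*M*m (b(m, M) = -27 + 9*(m*M) = -27 + 9*(M*m) = -27 + 9*M*m)
G(P, f) = -27 - 27*f (G(P, f) = -27 + 9*(-3)*f = -27 - 27*f)
u(B, K) = ⅛ (u(B, K) = 1/8 = ⅛)
G(-13, -5) + u(-8, 22) = (-27 - 27*(-5)) + ⅛ = (-27 + 135) + ⅛ = 108 + ⅛ = 865/8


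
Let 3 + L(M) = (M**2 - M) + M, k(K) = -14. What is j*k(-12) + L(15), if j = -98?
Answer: 1594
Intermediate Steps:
L(M) = -3 + M**2 (L(M) = -3 + ((M**2 - M) + M) = -3 + M**2)
j*k(-12) + L(15) = -98*(-14) + (-3 + 15**2) = 1372 + (-3 + 225) = 1372 + 222 = 1594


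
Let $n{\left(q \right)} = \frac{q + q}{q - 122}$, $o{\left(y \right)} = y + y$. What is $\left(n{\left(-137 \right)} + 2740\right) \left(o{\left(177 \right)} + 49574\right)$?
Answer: $\frac{35445584752}{259} \approx 1.3686 \cdot 10^{8}$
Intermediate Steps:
$o{\left(y \right)} = 2 y$
$n{\left(q \right)} = \frac{2 q}{-122 + q}$
$\left(n{\left(-137 \right)} + 2740\right) \left(o{\left(177 \right)} + 49574\right) = \left(2 \left(-137\right) \frac{1}{-122 - 137} + 2740\right) \left(2 \cdot 177 + 49574\right) = \left(2 \left(-137\right) \frac{1}{-259} + 2740\right) \left(354 + 49574\right) = \left(2 \left(-137\right) \left(- \frac{1}{259}\right) + 2740\right) 49928 = \left(\frac{274}{259} + 2740\right) 49928 = \frac{709934}{259} \cdot 49928 = \frac{35445584752}{259}$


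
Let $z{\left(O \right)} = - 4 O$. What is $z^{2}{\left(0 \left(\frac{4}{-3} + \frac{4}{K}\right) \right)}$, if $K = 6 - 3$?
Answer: $0$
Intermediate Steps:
$K = 3$ ($K = 6 - 3 = 3$)
$z^{2}{\left(0 \left(\frac{4}{-3} + \frac{4}{K}\right) \right)} = \left(- 4 \cdot 0 \left(\frac{4}{-3} + \frac{4}{3}\right)\right)^{2} = \left(- 4 \cdot 0 \left(4 \left(- \frac{1}{3}\right) + 4 \cdot \frac{1}{3}\right)\right)^{2} = \left(- 4 \cdot 0 \left(- \frac{4}{3} + \frac{4}{3}\right)\right)^{2} = \left(- 4 \cdot 0 \cdot 0\right)^{2} = \left(\left(-4\right) 0\right)^{2} = 0^{2} = 0$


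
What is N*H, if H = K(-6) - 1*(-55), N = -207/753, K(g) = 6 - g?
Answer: -4623/251 ≈ -18.418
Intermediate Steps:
N = -69/251 (N = -207*1/753 = -69/251 ≈ -0.27490)
H = 67 (H = (6 - 1*(-6)) - 1*(-55) = (6 + 6) + 55 = 12 + 55 = 67)
N*H = -69/251*67 = -4623/251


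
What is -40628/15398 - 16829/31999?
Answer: -779594157/246360301 ≈ -3.1644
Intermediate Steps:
-40628/15398 - 16829/31999 = -40628*1/15398 - 16829*1/31999 = -20314/7699 - 16829/31999 = -779594157/246360301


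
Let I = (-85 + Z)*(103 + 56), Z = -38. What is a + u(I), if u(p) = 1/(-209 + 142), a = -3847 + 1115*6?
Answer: 190480/67 ≈ 2843.0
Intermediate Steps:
a = 2843 (a = -3847 + 6690 = 2843)
I = -19557 (I = (-85 - 38)*(103 + 56) = -123*159 = -19557)
u(p) = -1/67 (u(p) = 1/(-67) = -1/67)
a + u(I) = 2843 - 1/67 = 190480/67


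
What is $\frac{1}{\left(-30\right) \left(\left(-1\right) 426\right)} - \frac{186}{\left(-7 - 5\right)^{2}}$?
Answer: $- \frac{33013}{25560} \approx -1.2916$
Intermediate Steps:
$\frac{1}{\left(-30\right) \left(\left(-1\right) 426\right)} - \frac{186}{\left(-7 - 5\right)^{2}} = - \frac{1}{30 \left(-426\right)} - \frac{186}{\left(-12\right)^{2}} = \left(- \frac{1}{30}\right) \left(- \frac{1}{426}\right) - \frac{186}{144} = \frac{1}{12780} - \frac{31}{24} = - \frac{33013}{25560}$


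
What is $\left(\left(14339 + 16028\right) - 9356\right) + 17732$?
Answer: $38743$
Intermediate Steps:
$\left(\left(14339 + 16028\right) - 9356\right) + 17732 = \left(30367 - 9356\right) + 17732 = 21011 + 17732 = 38743$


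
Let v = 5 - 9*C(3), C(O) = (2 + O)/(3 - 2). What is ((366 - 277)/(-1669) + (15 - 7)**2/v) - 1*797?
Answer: -6664762/8345 ≈ -798.65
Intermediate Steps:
C(O) = 2 + O (C(O) = (2 + O)/1 = (2 + O)*1 = 2 + O)
v = -40 (v = 5 - 9*(2 + 3) = 5 - 9*5 = 5 - 45 = -40)
((366 - 277)/(-1669) + (15 - 7)**2/v) - 1*797 = ((366 - 277)/(-1669) + (15 - 7)**2/(-40)) - 1*797 = (89*(-1/1669) + 8**2*(-1/40)) - 797 = (-89/1669 + 64*(-1/40)) - 797 = (-89/1669 - 8/5) - 797 = -13797/8345 - 797 = -6664762/8345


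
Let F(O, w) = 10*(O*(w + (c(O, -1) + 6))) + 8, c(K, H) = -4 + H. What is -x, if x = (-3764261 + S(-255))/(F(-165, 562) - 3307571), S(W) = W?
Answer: -3764516/4236513 ≈ -0.88859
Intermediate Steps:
F(O, w) = 8 + 10*O*(1 + w) (F(O, w) = 10*(O*(w + ((-4 - 1) + 6))) + 8 = 10*(O*(w + (-5 + 6))) + 8 = 10*(O*(w + 1)) + 8 = 10*(O*(1 + w)) + 8 = 10*O*(1 + w) + 8 = 8 + 10*O*(1 + w))
x = 3764516/4236513 (x = (-3764261 - 255)/((8 + 10*(-165) + 10*(-165)*562) - 3307571) = -3764516/((8 - 1650 - 927300) - 3307571) = -3764516/(-928942 - 3307571) = -3764516/(-4236513) = -3764516*(-1/4236513) = 3764516/4236513 ≈ 0.88859)
-x = -1*3764516/4236513 = -3764516/4236513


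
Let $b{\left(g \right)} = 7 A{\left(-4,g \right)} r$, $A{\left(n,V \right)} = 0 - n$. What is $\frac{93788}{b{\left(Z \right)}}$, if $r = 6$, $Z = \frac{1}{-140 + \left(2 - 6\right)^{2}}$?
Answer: $\frac{23447}{42} \approx 558.26$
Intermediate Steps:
$Z = - \frac{1}{124}$ ($Z = \frac{1}{-140 + \left(-4\right)^{2}} = \frac{1}{-140 + 16} = \frac{1}{-124} = - \frac{1}{124} \approx -0.0080645$)
$A{\left(n,V \right)} = - n$
$b{\left(g \right)} = 168$ ($b{\left(g \right)} = 7 \left(\left(-1\right) \left(-4\right)\right) 6 = 7 \cdot 4 \cdot 6 = 28 \cdot 6 = 168$)
$\frac{93788}{b{\left(Z \right)}} = \frac{93788}{168} = 93788 \cdot \frac{1}{168} = \frac{23447}{42}$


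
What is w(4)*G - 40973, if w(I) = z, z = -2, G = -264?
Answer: -40445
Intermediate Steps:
w(I) = -2
w(4)*G - 40973 = -2*(-264) - 40973 = 528 - 40973 = -40445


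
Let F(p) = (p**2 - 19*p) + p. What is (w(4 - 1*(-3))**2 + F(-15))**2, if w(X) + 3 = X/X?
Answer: 249001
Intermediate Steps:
F(p) = p**2 - 18*p
w(X) = -2 (w(X) = -3 + X/X = -3 + 1 = -2)
(w(4 - 1*(-3))**2 + F(-15))**2 = ((-2)**2 - 15*(-18 - 15))**2 = (4 - 15*(-33))**2 = (4 + 495)**2 = 499**2 = 249001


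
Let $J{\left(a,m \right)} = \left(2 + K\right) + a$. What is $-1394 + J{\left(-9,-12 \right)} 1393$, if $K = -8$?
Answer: $-22289$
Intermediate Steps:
$J{\left(a,m \right)} = -6 + a$ ($J{\left(a,m \right)} = \left(2 - 8\right) + a = -6 + a$)
$-1394 + J{\left(-9,-12 \right)} 1393 = -1394 + \left(-6 - 9\right) 1393 = -1394 - 20895 = -22289$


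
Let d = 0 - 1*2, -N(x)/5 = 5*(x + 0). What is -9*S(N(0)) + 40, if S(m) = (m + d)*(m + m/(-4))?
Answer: 40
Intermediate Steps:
N(x) = -25*x (N(x) = -25*(x + 0) = -25*x)
d = -2 (d = 0 - 2 = -2)
S(m) = 3*m*(-2 + m)/4 (S(m) = (m - 2)*(m + m/(-4)) = (-2 + m)*(m + m*(-¼)) = (-2 + m)*(m - m/4) = (-2 + m)*(3*m/4) = 3*m*(-2 + m)/4)
-9*S(N(0)) + 40 = -27*(-25*0)*(-2 - 25*0)/4 + 40 = -27*0*(-2 + 0)/4 + 40 = -27*0*(-2)/4 + 40 = -9*0 + 40 = 0 + 40 = 40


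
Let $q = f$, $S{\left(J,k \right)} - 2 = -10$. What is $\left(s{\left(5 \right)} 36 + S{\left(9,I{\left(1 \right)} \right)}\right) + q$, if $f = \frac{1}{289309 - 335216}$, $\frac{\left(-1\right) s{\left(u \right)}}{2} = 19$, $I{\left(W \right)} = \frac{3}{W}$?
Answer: $- \frac{63168033}{45907} \approx -1376.0$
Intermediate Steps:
$s{\left(u \right)} = -38$ ($s{\left(u \right)} = \left(-2\right) 19 = -38$)
$S{\left(J,k \right)} = -8$ ($S{\left(J,k \right)} = 2 - 10 = -8$)
$f = - \frac{1}{45907}$ ($f = \frac{1}{-45907} = - \frac{1}{45907} \approx -2.1783 \cdot 10^{-5}$)
$q = - \frac{1}{45907} \approx -2.1783 \cdot 10^{-5}$
$\left(s{\left(5 \right)} 36 + S{\left(9,I{\left(1 \right)} \right)}\right) + q = \left(\left(-38\right) 36 - 8\right) - \frac{1}{45907} = \left(-1368 - 8\right) - \frac{1}{45907} = -1376 - \frac{1}{45907} = - \frac{63168033}{45907}$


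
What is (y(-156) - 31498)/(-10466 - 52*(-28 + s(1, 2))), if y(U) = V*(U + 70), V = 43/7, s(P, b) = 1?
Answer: 112092/31717 ≈ 3.5341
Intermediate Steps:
V = 43/7 (V = 43*(⅐) = 43/7 ≈ 6.1429)
y(U) = 430 + 43*U/7 (y(U) = 43*(U + 70)/7 = 43*(70 + U)/7 = 430 + 43*U/7)
(y(-156) - 31498)/(-10466 - 52*(-28 + s(1, 2))) = ((430 + (43/7)*(-156)) - 31498)/(-10466 - 52*(-28 + 1)) = ((430 - 6708/7) - 31498)/(-10466 - 52*(-27)) = (-3698/7 - 31498)/(-10466 + 1404) = -224184/7/(-9062) = -224184/7*(-1/9062) = 112092/31717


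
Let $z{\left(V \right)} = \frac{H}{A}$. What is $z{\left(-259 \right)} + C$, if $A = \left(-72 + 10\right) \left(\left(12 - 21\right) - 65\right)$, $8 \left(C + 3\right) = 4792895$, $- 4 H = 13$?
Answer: $\frac{10994846061}{18352} \approx 5.9911 \cdot 10^{5}$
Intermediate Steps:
$H = - \frac{13}{4}$ ($H = \left(- \frac{1}{4}\right) 13 = - \frac{13}{4} \approx -3.25$)
$C = \frac{4792871}{8}$ ($C = -3 + \frac{1}{8} \cdot 4792895 = -3 + \frac{4792895}{8} = \frac{4792871}{8} \approx 5.9911 \cdot 10^{5}$)
$A = 4588$ ($A = - 62 \left(\left(12 - 21\right) - 65\right) = - 62 \left(-9 - 65\right) = \left(-62\right) \left(-74\right) = 4588$)
$z{\left(V \right)} = - \frac{13}{18352}$ ($z{\left(V \right)} = \frac{1}{4588} \left(- \frac{13}{4}\right) = - \frac{13}{18352}$)
$z{\left(-259 \right)} + C = - \frac{13}{18352} + \frac{4792871}{8} = \frac{10994846061}{18352}$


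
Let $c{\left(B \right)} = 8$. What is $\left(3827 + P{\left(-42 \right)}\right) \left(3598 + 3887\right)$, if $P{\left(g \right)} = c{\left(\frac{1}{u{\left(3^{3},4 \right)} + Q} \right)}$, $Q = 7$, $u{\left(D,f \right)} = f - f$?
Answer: $28704975$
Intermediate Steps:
$u{\left(D,f \right)} = 0$
$P{\left(g \right)} = 8$
$\left(3827 + P{\left(-42 \right)}\right) \left(3598 + 3887\right) = \left(3827 + 8\right) \left(3598 + 3887\right) = 3835 \cdot 7485 = 28704975$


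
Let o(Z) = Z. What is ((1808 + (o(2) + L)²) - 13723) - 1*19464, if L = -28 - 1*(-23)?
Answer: -31370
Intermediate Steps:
L = -5 (L = -28 + 23 = -5)
((1808 + (o(2) + L)²) - 13723) - 1*19464 = ((1808 + (2 - 5)²) - 13723) - 1*19464 = ((1808 + (-3)²) - 13723) - 19464 = ((1808 + 9) - 13723) - 19464 = (1817 - 13723) - 19464 = -11906 - 19464 = -31370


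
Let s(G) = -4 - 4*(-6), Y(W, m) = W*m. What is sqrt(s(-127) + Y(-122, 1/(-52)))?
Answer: sqrt(15106)/26 ≈ 4.7272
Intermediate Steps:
s(G) = 20 (s(G) = -4 + 24 = 20)
sqrt(s(-127) + Y(-122, 1/(-52))) = sqrt(20 - 122/(-52)) = sqrt(20 - 122*(-1/52)) = sqrt(20 + 61/26) = sqrt(581/26) = sqrt(15106)/26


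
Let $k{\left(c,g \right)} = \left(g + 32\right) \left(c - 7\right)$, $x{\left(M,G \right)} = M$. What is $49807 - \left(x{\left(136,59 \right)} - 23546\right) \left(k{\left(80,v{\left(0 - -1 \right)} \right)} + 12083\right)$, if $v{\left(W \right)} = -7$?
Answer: $325636087$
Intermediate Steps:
$k{\left(c,g \right)} = \left(-7 + c\right) \left(32 + g\right)$ ($k{\left(c,g \right)} = \left(32 + g\right) \left(-7 + c\right) = \left(-7 + c\right) \left(32 + g\right)$)
$49807 - \left(x{\left(136,59 \right)} - 23546\right) \left(k{\left(80,v{\left(0 - -1 \right)} \right)} + 12083\right) = 49807 - \left(136 - 23546\right) \left(\left(-224 - -49 + 32 \cdot 80 + 80 \left(-7\right)\right) + 12083\right) = 49807 - - 23410 \left(\left(-224 + 49 + 2560 - 560\right) + 12083\right) = 49807 - - 23410 \left(1825 + 12083\right) = 49807 - \left(-23410\right) 13908 = 49807 - -325586280 = 49807 + 325586280 = 325636087$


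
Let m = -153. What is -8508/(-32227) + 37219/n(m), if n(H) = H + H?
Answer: -1196853265/9861462 ≈ -121.37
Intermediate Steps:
n(H) = 2*H
-8508/(-32227) + 37219/n(m) = -8508/(-32227) + 37219/((2*(-153))) = -8508*(-1/32227) + 37219/(-306) = 8508/32227 + 37219*(-1/306) = 8508/32227 - 37219/306 = -1196853265/9861462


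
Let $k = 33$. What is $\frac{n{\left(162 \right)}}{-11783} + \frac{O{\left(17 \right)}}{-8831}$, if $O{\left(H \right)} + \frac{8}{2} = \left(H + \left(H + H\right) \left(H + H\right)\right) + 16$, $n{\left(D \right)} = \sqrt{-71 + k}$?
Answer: $- \frac{1185}{8831} - \frac{i \sqrt{38}}{11783} \approx -0.13419 - 0.00052316 i$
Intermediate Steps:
$n{\left(D \right)} = i \sqrt{38}$ ($n{\left(D \right)} = \sqrt{-71 + 33} = \sqrt{-38} = i \sqrt{38}$)
$O{\left(H \right)} = 12 + H + 4 H^{2}$ ($O{\left(H \right)} = -4 + \left(\left(H + \left(H + H\right) \left(H + H\right)\right) + 16\right) = -4 + \left(\left(H + 2 H 2 H\right) + 16\right) = -4 + \left(\left(H + 4 H^{2}\right) + 16\right) = -4 + \left(16 + H + 4 H^{2}\right) = 12 + H + 4 H^{2}$)
$\frac{n{\left(162 \right)}}{-11783} + \frac{O{\left(17 \right)}}{-8831} = \frac{i \sqrt{38}}{-11783} + \frac{12 + 17 + 4 \cdot 17^{2}}{-8831} = i \sqrt{38} \left(- \frac{1}{11783}\right) + \left(12 + 17 + 4 \cdot 289\right) \left(- \frac{1}{8831}\right) = - \frac{i \sqrt{38}}{11783} + \left(12 + 17 + 1156\right) \left(- \frac{1}{8831}\right) = - \frac{i \sqrt{38}}{11783} + 1185 \left(- \frac{1}{8831}\right) = - \frac{i \sqrt{38}}{11783} - \frac{1185}{8831} = - \frac{1185}{8831} - \frac{i \sqrt{38}}{11783}$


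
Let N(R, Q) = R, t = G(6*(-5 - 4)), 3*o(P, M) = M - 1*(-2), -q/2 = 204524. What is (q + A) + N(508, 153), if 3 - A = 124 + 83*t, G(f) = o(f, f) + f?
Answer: -1208221/3 ≈ -4.0274e+5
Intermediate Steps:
q = -409048 (q = -2*204524 = -409048)
o(P, M) = ⅔ + M/3 (o(P, M) = (M - 1*(-2))/3 = (M + 2)/3 = (2 + M)/3 = ⅔ + M/3)
G(f) = ⅔ + 4*f/3 (G(f) = (⅔ + f/3) + f = ⅔ + 4*f/3)
t = -214/3 (t = ⅔ + 4*(6*(-5 - 4))/3 = ⅔ + 4*(6*(-9))/3 = ⅔ + (4/3)*(-54) = ⅔ - 72 = -214/3 ≈ -71.333)
A = 17399/3 (A = 3 - (124 + 83*(-214/3)) = 3 - (124 - 17762/3) = 3 - 1*(-17390/3) = 3 + 17390/3 = 17399/3 ≈ 5799.7)
(q + A) + N(508, 153) = (-409048 + 17399/3) + 508 = -1209745/3 + 508 = -1208221/3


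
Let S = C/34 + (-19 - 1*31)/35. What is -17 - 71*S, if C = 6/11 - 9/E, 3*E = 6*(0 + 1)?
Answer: 485307/5236 ≈ 92.687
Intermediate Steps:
E = 2 (E = (6*(0 + 1))/3 = (6*1)/3 = (⅓)*6 = 2)
C = -87/22 (C = 6/11 - 9/2 = -87/22 ≈ -3.9545)
S = -8089/5236 (S = -87/22/34 + (-19 - 1*31)/35 = -87/22*1/34 + (-19 - 31)*(1/35) = -87/748 - 50*1/35 = -87/748 - 10/7 = -8089/5236 ≈ -1.5449)
-17 - 71*S = -17 - 71*(-8089/5236) = -17 + 574319/5236 = 485307/5236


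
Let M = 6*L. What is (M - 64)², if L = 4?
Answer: 1600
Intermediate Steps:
M = 24 (M = 6*4 = 24)
(M - 64)² = (24 - 64)² = (-40)² = 1600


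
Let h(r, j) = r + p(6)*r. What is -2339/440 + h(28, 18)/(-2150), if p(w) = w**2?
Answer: -548469/94600 ≈ -5.7978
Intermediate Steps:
h(r, j) = 37*r (h(r, j) = r + 6**2*r = r + 36*r = 37*r)
-2339/440 + h(28, 18)/(-2150) = -2339/440 + (37*28)/(-2150) = -2339*1/440 + 1036*(-1/2150) = -2339/440 - 518/1075 = -548469/94600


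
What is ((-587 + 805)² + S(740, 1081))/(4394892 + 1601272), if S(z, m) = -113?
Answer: 47411/5996164 ≈ 0.0079069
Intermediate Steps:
((-587 + 805)² + S(740, 1081))/(4394892 + 1601272) = ((-587 + 805)² - 113)/(4394892 + 1601272) = (218² - 113)/5996164 = (47524 - 113)*(1/5996164) = 47411*(1/5996164) = 47411/5996164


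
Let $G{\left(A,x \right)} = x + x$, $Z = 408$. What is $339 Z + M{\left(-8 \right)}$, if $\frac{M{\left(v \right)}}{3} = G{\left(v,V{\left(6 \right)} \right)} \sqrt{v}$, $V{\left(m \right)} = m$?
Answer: $138312 + 72 i \sqrt{2} \approx 1.3831 \cdot 10^{5} + 101.82 i$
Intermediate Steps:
$G{\left(A,x \right)} = 2 x$
$M{\left(v \right)} = 36 \sqrt{v}$ ($M{\left(v \right)} = 3 \cdot 2 \cdot 6 \sqrt{v} = 3 \cdot 12 \sqrt{v} = 36 \sqrt{v}$)
$339 Z + M{\left(-8 \right)} = 339 \cdot 408 + 36 \sqrt{-8} = 138312 + 36 \cdot 2 i \sqrt{2} = 138312 + 72 i \sqrt{2}$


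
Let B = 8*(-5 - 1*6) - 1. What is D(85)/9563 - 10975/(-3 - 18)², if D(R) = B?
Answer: -104993174/4217283 ≈ -24.896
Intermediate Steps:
B = -89 (B = 8*(-5 - 6) - 1 = 8*(-11) - 1 = -88 - 1 = -89)
D(R) = -89
D(85)/9563 - 10975/(-3 - 18)² = -89/9563 - 10975/(-3 - 18)² = -89*1/9563 - 10975/((-21)²) = -89/9563 - 10975/441 = -104993174/4217283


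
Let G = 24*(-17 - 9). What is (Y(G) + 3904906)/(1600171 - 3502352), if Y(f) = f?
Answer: -3904282/1902181 ≈ -2.0525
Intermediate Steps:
G = -624 (G = 24*(-26) = -624)
(Y(G) + 3904906)/(1600171 - 3502352) = (-624 + 3904906)/(1600171 - 3502352) = 3904282/(-1902181) = 3904282*(-1/1902181) = -3904282/1902181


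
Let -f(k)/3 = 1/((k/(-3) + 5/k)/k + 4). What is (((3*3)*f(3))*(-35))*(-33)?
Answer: -280665/38 ≈ -7385.9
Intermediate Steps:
f(k) = -3/(4 + (5/k - k/3)/k) (f(k) = -3/((k/(-3) + 5/k)/k + 4) = -3/((k*(-⅓) + 5/k)/k + 4) = -3/((-k/3 + 5/k)/k + 4) = -3/((5/k - k/3)/k + 4) = -3/(4 + (5/k - k/3)/k))
(((3*3)*f(3))*(-35))*(-33) = (((3*3)*(-9*3²/(15 + 11*3²)))*(-35))*(-33) = ((9*(-9*9/(15 + 11*9)))*(-35))*(-33) = ((9*(-9*9/(15 + 99)))*(-35))*(-33) = ((9*(-9*9/114))*(-35))*(-33) = ((9*(-9*9*1/114))*(-35))*(-33) = ((9*(-27/38))*(-35))*(-33) = -243/38*(-35)*(-33) = (8505/38)*(-33) = -280665/38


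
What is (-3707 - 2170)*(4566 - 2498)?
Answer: -12153636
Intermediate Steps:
(-3707 - 2170)*(4566 - 2498) = -5877*2068 = -12153636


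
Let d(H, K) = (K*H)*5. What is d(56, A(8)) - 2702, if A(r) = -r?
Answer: -4942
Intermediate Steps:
d(H, K) = 5*H*K (d(H, K) = (H*K)*5 = 5*H*K)
d(56, A(8)) - 2702 = 5*56*(-1*8) - 2702 = 5*56*(-8) - 2702 = -2240 - 2702 = -4942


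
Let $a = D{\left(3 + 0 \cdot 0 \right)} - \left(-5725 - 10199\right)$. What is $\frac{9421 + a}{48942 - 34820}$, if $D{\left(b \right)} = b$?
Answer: $\frac{12674}{7061} \approx 1.7949$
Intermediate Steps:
$a = 15927$ ($a = \left(3 + 0 \cdot 0\right) - \left(-5725 - 10199\right) = \left(3 + 0\right) - \left(-5725 - 10199\right) = 3 - -15924 = 3 + 15924 = 15927$)
$\frac{9421 + a}{48942 - 34820} = \frac{9421 + 15927}{48942 - 34820} = \frac{25348}{14122} = 25348 \cdot \frac{1}{14122} = \frac{12674}{7061}$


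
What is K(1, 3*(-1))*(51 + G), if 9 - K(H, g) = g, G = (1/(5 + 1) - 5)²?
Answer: 2677/3 ≈ 892.33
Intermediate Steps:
G = 841/36 (G = (1/6 - 5)² = (⅙ - 5)² = (-29/6)² = 841/36 ≈ 23.361)
K(H, g) = 9 - g
K(1, 3*(-1))*(51 + G) = (9 - 3*(-1))*(51 + 841/36) = (9 - 1*(-3))*(2677/36) = (9 + 3)*(2677/36) = 12*(2677/36) = 2677/3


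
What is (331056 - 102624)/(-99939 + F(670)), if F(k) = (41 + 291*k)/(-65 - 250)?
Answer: -17989020/7918949 ≈ -2.2716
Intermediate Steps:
F(k) = -41/315 - 97*k/105 (F(k) = (41 + 291*k)/(-315) = (41 + 291*k)*(-1/315) = -41/315 - 97*k/105)
(331056 - 102624)/(-99939 + F(670)) = (331056 - 102624)/(-99939 + (-41/315 - 97/105*670)) = 228432/(-99939 + (-41/315 - 12998/21)) = 228432/(-99939 - 195011/315) = 228432/(-31675796/315) = 228432*(-315/31675796) = -17989020/7918949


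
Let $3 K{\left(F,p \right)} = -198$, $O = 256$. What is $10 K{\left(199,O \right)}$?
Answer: $-660$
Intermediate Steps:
$K{\left(F,p \right)} = -66$ ($K{\left(F,p \right)} = \frac{1}{3} \left(-198\right) = -66$)
$10 K{\left(199,O \right)} = 10 \left(-66\right) = -660$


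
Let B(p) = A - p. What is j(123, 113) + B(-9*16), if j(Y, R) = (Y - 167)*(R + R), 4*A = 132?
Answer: -9767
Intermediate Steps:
A = 33 (A = (¼)*132 = 33)
B(p) = 33 - p
j(Y, R) = 2*R*(-167 + Y) (j(Y, R) = (-167 + Y)*(2*R) = 2*R*(-167 + Y))
j(123, 113) + B(-9*16) = 2*113*(-167 + 123) + (33 - (-9)*16) = 2*113*(-44) + (33 - 1*(-144)) = -9944 + (33 + 144) = -9944 + 177 = -9767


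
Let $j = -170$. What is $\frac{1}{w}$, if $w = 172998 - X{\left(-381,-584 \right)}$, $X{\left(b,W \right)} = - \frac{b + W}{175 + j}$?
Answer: $\frac{1}{172805} \approx 5.7869 \cdot 10^{-6}$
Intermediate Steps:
$X{\left(b,W \right)} = - \frac{W}{5} - \frac{b}{5}$ ($X{\left(b,W \right)} = - \frac{b + W}{175 - 170} = - \frac{W + b}{5} = - (\frac{W}{5} + \frac{b}{5}) = - \frac{W}{5} - \frac{b}{5}$)
$w = 172805$ ($w = 172998 - \left(\left(- \frac{1}{5}\right) \left(-584\right) - - \frac{381}{5}\right) = 172998 - \left(\frac{584}{5} + \frac{381}{5}\right) = 172998 - 193 = 172805$)
$\frac{1}{w} = \frac{1}{172805}$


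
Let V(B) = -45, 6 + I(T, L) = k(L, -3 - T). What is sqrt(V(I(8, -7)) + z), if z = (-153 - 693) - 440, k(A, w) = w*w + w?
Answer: 11*I*sqrt(11) ≈ 36.483*I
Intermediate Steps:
k(A, w) = w + w**2 (k(A, w) = w**2 + w = w + w**2)
I(T, L) = -6 + (-3 - T)*(-2 - T) (I(T, L) = -6 + (-3 - T)*(1 + (-3 - T)) = -6 + (-3 - T)*(-2 - T))
z = -1286 (z = -846 - 440 = -1286)
sqrt(V(I(8, -7)) + z) = sqrt(-45 - 1286) = sqrt(-1331) = 11*I*sqrt(11)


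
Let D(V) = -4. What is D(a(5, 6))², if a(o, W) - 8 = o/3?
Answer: 16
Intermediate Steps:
a(o, W) = 8 + o/3
D(a(5, 6))² = (-4)² = 16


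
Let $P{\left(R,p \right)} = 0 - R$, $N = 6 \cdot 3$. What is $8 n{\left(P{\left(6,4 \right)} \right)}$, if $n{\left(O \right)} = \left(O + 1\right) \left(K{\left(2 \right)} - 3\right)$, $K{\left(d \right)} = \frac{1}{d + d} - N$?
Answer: $830$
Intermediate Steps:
$N = 18$
$P{\left(R,p \right)} = - R$
$K{\left(d \right)} = -18 + \frac{1}{2 d}$ ($K{\left(d \right)} = \frac{1}{d + d} - 18 = \frac{1}{2 d} - 18 = -18 + \frac{1}{2 d}$)
$n{\left(O \right)} = - \frac{83}{4} - \frac{83 O}{4}$ ($n{\left(O \right)} = \left(O + 1\right) \left(\left(-18 + \frac{1}{2 \cdot 2}\right) - 3\right) = \left(1 + O\right) \left(\left(-18 + \frac{1}{2} \cdot \frac{1}{2}\right) - 3\right) = \left(1 + O\right) \left(\left(-18 + \frac{1}{4}\right) - 3\right) = \left(1 + O\right) \left(- \frac{71}{4} - 3\right) = \left(1 + O\right) \left(- \frac{83}{4}\right) = - \frac{83}{4} - \frac{83 O}{4}$)
$8 n{\left(P{\left(6,4 \right)} \right)} = 8 \left(- \frac{83}{4} - \frac{83 \left(\left(-1\right) 6\right)}{4}\right) = 8 \left(- \frac{83}{4} - - \frac{249}{2}\right) = 8 \left(- \frac{83}{4} + \frac{249}{2}\right) = 8 \cdot \frac{415}{4} = 830$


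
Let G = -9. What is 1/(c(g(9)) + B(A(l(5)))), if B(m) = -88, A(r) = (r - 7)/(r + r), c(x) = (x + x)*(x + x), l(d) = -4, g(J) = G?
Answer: 1/236 ≈ 0.0042373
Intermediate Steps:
g(J) = -9
c(x) = 4*x² (c(x) = (2*x)*(2*x) = 4*x²)
A(r) = (-7 + r)/(2*r) (A(r) = (-7 + r)/((2*r)) = (-7 + r)*(1/(2*r)) = (-7 + r)/(2*r))
1/(c(g(9)) + B(A(l(5)))) = 1/(4*(-9)² - 88) = 1/(4*81 - 88) = 1/(324 - 88) = 1/236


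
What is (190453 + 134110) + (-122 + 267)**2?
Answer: 345588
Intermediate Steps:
(190453 + 134110) + (-122 + 267)**2 = 324563 + 145**2 = 324563 + 21025 = 345588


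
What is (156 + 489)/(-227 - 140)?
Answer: -645/367 ≈ -1.7575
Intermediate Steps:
(156 + 489)/(-227 - 140) = 645/(-367) = 645*(-1/367) = -645/367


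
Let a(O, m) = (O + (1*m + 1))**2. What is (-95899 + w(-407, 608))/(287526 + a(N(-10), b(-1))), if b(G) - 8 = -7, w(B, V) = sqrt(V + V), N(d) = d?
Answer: -95899/287590 + 4*sqrt(19)/143795 ≈ -0.33334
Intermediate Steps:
w(B, V) = sqrt(2)*sqrt(V) (w(B, V) = sqrt(2*V) = sqrt(2)*sqrt(V))
b(G) = 1 (b(G) = 8 - 7 = 1)
a(O, m) = (1 + O + m)**2 (a(O, m) = (O + (m + 1))**2 = (O + (1 + m))**2 = (1 + O + m)**2)
(-95899 + w(-407, 608))/(287526 + a(N(-10), b(-1))) = (-95899 + sqrt(2)*sqrt(608))/(287526 + (1 - 10 + 1)**2) = (-95899 + sqrt(2)*(4*sqrt(38)))/(287526 + (-8)**2) = (-95899 + 8*sqrt(19))/(287526 + 64) = (-95899 + 8*sqrt(19))/287590 = (-95899 + 8*sqrt(19))*(1/287590) = -95899/287590 + 4*sqrt(19)/143795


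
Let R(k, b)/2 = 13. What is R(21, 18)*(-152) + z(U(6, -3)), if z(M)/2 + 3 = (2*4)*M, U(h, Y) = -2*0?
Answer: -3958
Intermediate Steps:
R(k, b) = 26 (R(k, b) = 2*13 = 26)
U(h, Y) = 0
z(M) = -6 + 16*M (z(M) = -6 + 2*((2*4)*M) = -6 + 2*(8*M) = -6 + 16*M)
R(21, 18)*(-152) + z(U(6, -3)) = 26*(-152) + (-6 + 16*0) = -3952 + (-6 + 0) = -3952 - 6 = -3958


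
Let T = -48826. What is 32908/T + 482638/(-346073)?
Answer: -1344378972/649898473 ≈ -2.0686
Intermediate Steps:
32908/T + 482638/(-346073) = 32908/(-48826) + 482638/(-346073) = 32908*(-1/48826) + 482638*(-1/346073) = -16454/24413 - 37126/26621 = -1344378972/649898473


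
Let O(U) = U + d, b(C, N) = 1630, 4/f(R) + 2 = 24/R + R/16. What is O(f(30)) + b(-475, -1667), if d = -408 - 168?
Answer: 28618/27 ≈ 1059.9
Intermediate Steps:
f(R) = 4/(-2 + 24/R + R/16) (f(R) = 4/(-2 + (24/R + R/16)) = 4/(-2 + 24/R + R/16))
d = -576
O(U) = -576 + U (O(U) = U - 576 = -576 + U)
O(f(30)) + b(-475, -1667) = (-576 + 64*30/(384 + 30**2 - 32*30)) + 1630 = (-576 + 64*30/(384 + 900 - 960)) + 1630 = (-576 + 64*30/324) + 1630 = (-576 + 64*30*(1/324)) + 1630 = (-576 + 160/27) + 1630 = -15392/27 + 1630 = 28618/27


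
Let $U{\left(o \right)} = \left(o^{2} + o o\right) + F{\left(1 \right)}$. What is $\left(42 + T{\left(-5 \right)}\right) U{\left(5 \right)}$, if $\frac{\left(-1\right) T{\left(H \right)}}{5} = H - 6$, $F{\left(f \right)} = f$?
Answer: $4947$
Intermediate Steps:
$U{\left(o \right)} = 1 + 2 o^{2}$ ($U{\left(o \right)} = \left(o^{2} + o o\right) + 1 = \left(o^{2} + o^{2}\right) + 1 = 2 o^{2} + 1 = 1 + 2 o^{2}$)
$T{\left(H \right)} = 30 - 5 H$ ($T{\left(H \right)} = - 5 \left(H - 6\right) = - 5 \left(-6 + H\right) = 30 - 5 H$)
$\left(42 + T{\left(-5 \right)}\right) U{\left(5 \right)} = \left(42 + \left(30 - -25\right)\right) \left(1 + 2 \cdot 5^{2}\right) = \left(42 + \left(30 + 25\right)\right) \left(1 + 2 \cdot 25\right) = \left(42 + 55\right) \left(1 + 50\right) = 97 \cdot 51 = 4947$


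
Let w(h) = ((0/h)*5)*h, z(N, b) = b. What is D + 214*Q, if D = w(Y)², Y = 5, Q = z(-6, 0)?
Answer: 0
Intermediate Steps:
Q = 0
w(h) = 0 (w(h) = (0*5)*h = 0*h = 0)
D = 0 (D = 0² = 0)
D + 214*Q = 0 + 214*0 = 0 + 0 = 0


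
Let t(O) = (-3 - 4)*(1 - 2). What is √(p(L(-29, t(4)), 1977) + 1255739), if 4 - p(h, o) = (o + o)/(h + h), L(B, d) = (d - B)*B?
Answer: √38018932401/174 ≈ 1120.6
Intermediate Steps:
t(O) = 7 (t(O) = -7*(-1) = 7)
L(B, d) = B*(d - B)
p(h, o) = 4 - o/h (p(h, o) = 4 - (o + o)/(h + h) = 4 - 2*o/(2*h) = 4 - 2*o*1/(2*h) = 4 - o/h)
√(p(L(-29, t(4)), 1977) + 1255739) = √((4 - 1*1977/(-29*(7 - 1*(-29)))) + 1255739) = √((4 - 1*1977/(-29*(7 + 29))) + 1255739) = √((4 - 1*1977/(-29*36)) + 1255739) = √((4 - 1*1977/(-1044)) + 1255739) = √((4 - 1*1977*(-1/1044)) + 1255739) = √((4 + 659/348) + 1255739) = √(2051/348 + 1255739) = √(436999223/348) = √38018932401/174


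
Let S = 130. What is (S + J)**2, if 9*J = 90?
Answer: 19600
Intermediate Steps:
J = 10 (J = (1/9)*90 = 10)
(S + J)**2 = (130 + 10)**2 = 140**2 = 19600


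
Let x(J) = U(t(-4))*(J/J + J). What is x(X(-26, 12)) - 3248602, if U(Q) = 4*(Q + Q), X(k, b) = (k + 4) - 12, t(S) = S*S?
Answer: -3252826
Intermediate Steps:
t(S) = S²
X(k, b) = -8 + k (X(k, b) = (4 + k) - 12 = -8 + k)
U(Q) = 8*Q (U(Q) = 4*(2*Q) = 8*Q)
x(J) = 128 + 128*J (x(J) = (8*(-4)²)*(J/J + J) = (8*16)*(1 + J) = 128*(1 + J) = 128 + 128*J)
x(X(-26, 12)) - 3248602 = (128 + 128*(-8 - 26)) - 3248602 = (128 + 128*(-34)) - 3248602 = (128 - 4352) - 3248602 = -4224 - 3248602 = -3252826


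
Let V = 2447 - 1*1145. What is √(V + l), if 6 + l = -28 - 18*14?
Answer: 2*√254 ≈ 31.875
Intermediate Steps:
V = 1302 (V = 2447 - 1145 = 1302)
l = -286 (l = -6 + (-28 - 18*14) = -6 + (-28 - 252) = -6 - 280 = -286)
√(V + l) = √(1302 - 286) = √1016 = 2*√254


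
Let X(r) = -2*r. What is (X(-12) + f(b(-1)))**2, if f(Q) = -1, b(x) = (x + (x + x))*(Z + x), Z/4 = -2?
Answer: 529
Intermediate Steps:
Z = -8 (Z = 4*(-2) = -8)
b(x) = 3*x*(-8 + x) (b(x) = (x + (x + x))*(-8 + x) = (x + 2*x)*(-8 + x) = (3*x)*(-8 + x) = 3*x*(-8 + x))
(X(-12) + f(b(-1)))**2 = (-2*(-12) - 1)**2 = (24 - 1)**2 = 23**2 = 529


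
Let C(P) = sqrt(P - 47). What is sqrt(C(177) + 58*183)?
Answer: sqrt(10614 + sqrt(130)) ≈ 103.08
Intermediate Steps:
C(P) = sqrt(-47 + P)
sqrt(C(177) + 58*183) = sqrt(sqrt(-47 + 177) + 58*183) = sqrt(sqrt(130) + 10614) = sqrt(10614 + sqrt(130))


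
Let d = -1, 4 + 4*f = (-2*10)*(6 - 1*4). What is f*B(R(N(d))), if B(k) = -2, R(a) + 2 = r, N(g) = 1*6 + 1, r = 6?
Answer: 22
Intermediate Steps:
f = -11 (f = -1 + ((-2*10)*(6 - 1*4))/4 = -1 + (-20*(6 - 4))/4 = -1 + (-20*2)/4 = -1 + (¼)*(-40) = -1 - 10 = -11)
N(g) = 7 (N(g) = 6 + 1 = 7)
R(a) = 4 (R(a) = -2 + 6 = 4)
f*B(R(N(d))) = -11*(-2) = 22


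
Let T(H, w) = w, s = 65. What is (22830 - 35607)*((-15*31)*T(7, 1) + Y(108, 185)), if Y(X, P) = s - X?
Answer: 6490716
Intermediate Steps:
Y(X, P) = 65 - X
(22830 - 35607)*((-15*31)*T(7, 1) + Y(108, 185)) = (22830 - 35607)*(-15*31*1 + (65 - 1*108)) = -12777*(-465*1 + (65 - 108)) = -12777*(-465 - 43) = -12777*(-508) = 6490716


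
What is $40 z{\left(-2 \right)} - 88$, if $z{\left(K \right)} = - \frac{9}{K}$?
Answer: $92$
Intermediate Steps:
$40 z{\left(-2 \right)} - 88 = 40 \left(- \frac{9}{-2}\right) - 88 = 40 \left(\left(-9\right) \left(- \frac{1}{2}\right)\right) - 88 = 40 \cdot \frac{9}{2} - 88 = 180 - 88 = 92$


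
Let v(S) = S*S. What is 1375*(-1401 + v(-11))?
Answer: -1760000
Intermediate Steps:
v(S) = S²
1375*(-1401 + v(-11)) = 1375*(-1401 + (-11)²) = 1375*(-1401 + 121) = 1375*(-1280) = -1760000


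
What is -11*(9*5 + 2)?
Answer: -517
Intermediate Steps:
-11*(9*5 + 2) = -11*(45 + 2) = -11*47 = -517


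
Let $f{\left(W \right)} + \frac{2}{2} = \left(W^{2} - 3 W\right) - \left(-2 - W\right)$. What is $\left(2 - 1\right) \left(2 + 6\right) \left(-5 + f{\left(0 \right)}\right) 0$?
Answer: $0$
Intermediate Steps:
$f{\left(W \right)} = 1 + W^{2} - 2 W$ ($f{\left(W \right)} = -1 - \left(-2 - W^{2} + 2 W\right) = -1 + \left(\left(W^{2} - 3 W\right) + \left(2 + W\right)\right) = -1 + \left(2 + W^{2} - 2 W\right) = 1 + W^{2} - 2 W$)
$\left(2 - 1\right) \left(2 + 6\right) \left(-5 + f{\left(0 \right)}\right) 0 = \left(2 - 1\right) \left(2 + 6\right) \left(-5 + \left(1 + 0^{2} - 0\right)\right) 0 = 1 \cdot 8 \left(-5 + \left(1 + 0 + 0\right)\right) 0 = 8 \left(-5 + 1\right) 0 = 8 \left(-4\right) 0 = \left(-32\right) 0 = 0$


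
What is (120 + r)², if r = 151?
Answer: 73441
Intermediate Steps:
(120 + r)² = (120 + 151)² = 271² = 73441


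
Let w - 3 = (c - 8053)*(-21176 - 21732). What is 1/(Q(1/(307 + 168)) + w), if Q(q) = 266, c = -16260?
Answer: 1/1043222473 ≈ 9.5857e-10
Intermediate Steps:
w = 1043222207 (w = 3 + (-16260 - 8053)*(-21176 - 21732) = 3 - 24313*(-42908) = 3 + 1043222204 = 1043222207)
1/(Q(1/(307 + 168)) + w) = 1/(266 + 1043222207) = 1/1043222473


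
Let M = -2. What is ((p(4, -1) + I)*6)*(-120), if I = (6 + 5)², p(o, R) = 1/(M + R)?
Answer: -86880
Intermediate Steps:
p(o, R) = 1/(-2 + R)
I = 121 (I = 11² = 121)
((p(4, -1) + I)*6)*(-120) = ((1/(-2 - 1) + 121)*6)*(-120) = ((1/(-3) + 121)*6)*(-120) = ((-⅓ + 121)*6)*(-120) = ((362/3)*6)*(-120) = 724*(-120) = -86880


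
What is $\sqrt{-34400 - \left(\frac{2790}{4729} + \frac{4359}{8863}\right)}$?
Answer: $\frac{i \sqrt{60432731796435158687}}{41913127} \approx 185.48 i$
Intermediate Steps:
$\sqrt{-34400 - \left(\frac{2790}{4729} + \frac{4359}{8863}\right)} = \sqrt{-34400 - \frac{45341481}{41913127}} = \sqrt{- \frac{1441856910281}{41913127}} = \frac{i \sqrt{60432731796435158687}}{41913127}$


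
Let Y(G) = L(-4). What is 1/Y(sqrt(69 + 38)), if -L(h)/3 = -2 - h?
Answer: -1/6 ≈ -0.16667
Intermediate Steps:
L(h) = 6 + 3*h (L(h) = -3*(-2 - h) = 6 + 3*h)
Y(G) = -6 (Y(G) = 6 + 3*(-4) = 6 - 12 = -6)
1/Y(sqrt(69 + 38)) = 1/(-6) = -1/6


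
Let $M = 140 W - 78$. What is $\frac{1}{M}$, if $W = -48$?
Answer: $- \frac{1}{6798} \approx -0.0001471$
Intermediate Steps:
$M = -6798$ ($M = 140 \left(-48\right) - 78 = -6720 - 78 = -6798$)
$\frac{1}{M} = \frac{1}{-6798} = - \frac{1}{6798}$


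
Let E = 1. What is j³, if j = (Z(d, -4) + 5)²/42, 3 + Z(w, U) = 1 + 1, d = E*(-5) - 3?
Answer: 512/9261 ≈ 0.055286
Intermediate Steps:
d = -8 (d = 1*(-5) - 3 = -5 - 3 = -8)
Z(w, U) = -1 (Z(w, U) = -3 + (1 + 1) = -3 + 2 = -1)
j = 8/21 (j = (-1 + 5)²/42 = 4²*(1/42) = 16*(1/42) = 8/21 ≈ 0.38095)
j³ = (8/21)³ = 512/9261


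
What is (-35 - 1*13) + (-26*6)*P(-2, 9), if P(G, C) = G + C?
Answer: -1140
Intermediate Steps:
P(G, C) = C + G
(-35 - 1*13) + (-26*6)*P(-2, 9) = (-35 - 1*13) + (-26*6)*(9 - 2) = (-35 - 13) - 156*7 = -48 - 1092 = -1140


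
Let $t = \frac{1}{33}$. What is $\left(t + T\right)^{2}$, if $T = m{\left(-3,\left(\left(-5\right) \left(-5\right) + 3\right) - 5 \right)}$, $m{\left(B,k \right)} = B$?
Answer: $\frac{9604}{1089} \approx 8.8191$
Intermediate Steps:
$T = -3$
$t = \frac{1}{33} \approx 0.030303$
$\left(t + T\right)^{2} = \left(\frac{1}{33} - 3\right)^{2} = \left(- \frac{98}{33}\right)^{2} = \frac{9604}{1089}$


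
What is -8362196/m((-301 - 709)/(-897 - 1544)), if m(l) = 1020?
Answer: -2090549/255 ≈ -8198.2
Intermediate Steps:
-8362196/m((-301 - 709)/(-897 - 1544)) = -8362196/1020 = -8362196*1/1020 = -2090549/255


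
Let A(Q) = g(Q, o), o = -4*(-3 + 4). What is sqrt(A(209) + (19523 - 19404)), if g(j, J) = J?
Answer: sqrt(115) ≈ 10.724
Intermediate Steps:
o = -4 (o = -4*1 = -4)
A(Q) = -4
sqrt(A(209) + (19523 - 19404)) = sqrt(-4 + (19523 - 19404)) = sqrt(-4 + 119) = sqrt(115)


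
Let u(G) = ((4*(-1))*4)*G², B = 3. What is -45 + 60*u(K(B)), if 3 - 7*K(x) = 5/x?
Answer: -11735/147 ≈ -79.830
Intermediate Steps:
K(x) = 3/7 - 5/(7*x)
u(G) = -16*G² (u(G) = (-4*4)*G² = -16*G²)
-45 + 60*u(K(B)) = -45 + 60*(-16*(-5 + 3*3)²/441) = -45 + 60*(-16*(-5 + 9)²/441) = -45 + 60*(-16*((⅐)*(⅓)*4)²) = -45 + 60*(-16*(4/21)²) = -45 + 60*(-16*16/441) = -45 + 60*(-256/441) = -45 - 5120/147 = -11735/147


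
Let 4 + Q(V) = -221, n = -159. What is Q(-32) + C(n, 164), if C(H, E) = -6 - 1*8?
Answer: -239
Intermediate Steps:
Q(V) = -225 (Q(V) = -4 - 221 = -225)
C(H, E) = -14 (C(H, E) = -6 - 8 = -14)
Q(-32) + C(n, 164) = -225 - 14 = -239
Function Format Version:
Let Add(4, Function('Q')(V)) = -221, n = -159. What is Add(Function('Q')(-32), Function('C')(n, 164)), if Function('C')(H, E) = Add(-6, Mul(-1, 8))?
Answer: -239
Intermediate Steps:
Function('Q')(V) = -225 (Function('Q')(V) = Add(-4, -221) = -225)
Function('C')(H, E) = -14 (Function('C')(H, E) = Add(-6, -8) = -14)
Add(Function('Q')(-32), Function('C')(n, 164)) = Add(-225, -14) = -239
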